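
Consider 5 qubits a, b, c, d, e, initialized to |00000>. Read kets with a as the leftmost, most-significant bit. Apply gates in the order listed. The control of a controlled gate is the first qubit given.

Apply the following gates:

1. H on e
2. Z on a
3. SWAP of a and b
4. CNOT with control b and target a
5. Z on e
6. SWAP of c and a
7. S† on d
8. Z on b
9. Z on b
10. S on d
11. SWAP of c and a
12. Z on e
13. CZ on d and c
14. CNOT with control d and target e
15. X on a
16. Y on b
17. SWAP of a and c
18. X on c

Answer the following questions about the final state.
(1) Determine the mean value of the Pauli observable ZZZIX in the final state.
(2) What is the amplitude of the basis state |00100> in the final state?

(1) The observable ZZZIX averages to -1. Key observation: gates 5-12 undo each other exactly, leaving only the rest of the circuit to track.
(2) The final state's coefficient on |00100> equals 0.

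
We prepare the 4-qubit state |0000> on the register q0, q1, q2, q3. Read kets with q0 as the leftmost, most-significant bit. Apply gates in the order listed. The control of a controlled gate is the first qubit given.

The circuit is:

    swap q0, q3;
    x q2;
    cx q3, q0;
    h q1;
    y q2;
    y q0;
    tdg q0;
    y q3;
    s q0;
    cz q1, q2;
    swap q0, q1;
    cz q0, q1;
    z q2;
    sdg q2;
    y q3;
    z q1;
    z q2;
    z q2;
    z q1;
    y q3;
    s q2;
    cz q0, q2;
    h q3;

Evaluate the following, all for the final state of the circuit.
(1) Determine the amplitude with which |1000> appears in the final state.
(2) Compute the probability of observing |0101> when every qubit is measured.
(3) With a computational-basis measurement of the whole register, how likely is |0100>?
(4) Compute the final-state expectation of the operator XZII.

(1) |1000> carries amplitude 0 in the final state. Key observation: steps 14-21 multiply out to the identity, so the circuit reduces to the remaining gates.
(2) The probability of measuring |0101> is 1/4.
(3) The probability of measuring |0100> is 1/4.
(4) The expectation value of XZII is 1.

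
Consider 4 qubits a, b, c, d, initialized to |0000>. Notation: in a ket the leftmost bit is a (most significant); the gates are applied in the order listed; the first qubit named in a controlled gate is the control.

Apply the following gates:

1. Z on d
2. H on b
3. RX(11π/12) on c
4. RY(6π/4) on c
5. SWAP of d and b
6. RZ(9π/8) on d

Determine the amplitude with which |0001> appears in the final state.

The final state's coefficient on |0001> equals -sqrt(sqrt(2)/4 + 1/2)*exp(9*I*pi/16)/4 + sqrt(3)*I*sqrt(sqrt(2)/4 + 1/2)*exp(9*I*pi/16)/4 + I*sqrt(1/2 - sqrt(2)/4)*exp(9*I*pi/16)/4 + sqrt(3)*sqrt(1/2 - sqrt(2)/4)*exp(9*I*pi/16)/4.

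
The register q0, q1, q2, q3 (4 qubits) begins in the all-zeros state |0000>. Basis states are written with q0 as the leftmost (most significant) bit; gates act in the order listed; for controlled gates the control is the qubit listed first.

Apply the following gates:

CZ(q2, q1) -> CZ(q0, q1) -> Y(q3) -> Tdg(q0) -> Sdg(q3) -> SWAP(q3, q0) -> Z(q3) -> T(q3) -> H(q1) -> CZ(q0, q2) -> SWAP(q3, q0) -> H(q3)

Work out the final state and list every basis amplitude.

The resulting statevector has amplitude 1/2 on |0000>, -1/2 on |0001>, 1/2 on |0100>, -1/2 on |0101>, and 0 on every other basis state.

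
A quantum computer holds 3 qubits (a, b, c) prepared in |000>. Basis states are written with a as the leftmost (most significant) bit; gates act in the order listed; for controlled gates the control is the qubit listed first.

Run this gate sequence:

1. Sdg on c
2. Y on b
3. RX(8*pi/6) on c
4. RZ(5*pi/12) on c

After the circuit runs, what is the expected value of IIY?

In the final state, IIY has expectation -sqrt(6)/8 + 3*sqrt(2)/8.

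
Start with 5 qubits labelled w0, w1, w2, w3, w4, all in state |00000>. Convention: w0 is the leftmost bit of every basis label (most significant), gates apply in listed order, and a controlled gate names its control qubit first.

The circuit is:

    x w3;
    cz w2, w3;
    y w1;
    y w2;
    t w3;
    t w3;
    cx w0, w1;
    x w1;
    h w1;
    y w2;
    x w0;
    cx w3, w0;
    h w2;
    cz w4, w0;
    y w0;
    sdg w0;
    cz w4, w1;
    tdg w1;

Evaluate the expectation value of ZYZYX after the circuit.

The expectation value of ZYZYX is 0.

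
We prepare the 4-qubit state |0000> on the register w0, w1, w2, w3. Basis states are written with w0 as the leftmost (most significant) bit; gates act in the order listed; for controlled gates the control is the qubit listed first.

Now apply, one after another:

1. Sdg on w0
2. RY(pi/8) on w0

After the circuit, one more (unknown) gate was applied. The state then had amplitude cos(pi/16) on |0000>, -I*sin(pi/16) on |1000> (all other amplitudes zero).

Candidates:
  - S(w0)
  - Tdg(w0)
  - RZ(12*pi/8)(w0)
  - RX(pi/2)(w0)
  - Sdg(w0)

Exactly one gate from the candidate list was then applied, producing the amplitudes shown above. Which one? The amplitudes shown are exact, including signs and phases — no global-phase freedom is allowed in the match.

It was Sdg(w0) that produced the state shown.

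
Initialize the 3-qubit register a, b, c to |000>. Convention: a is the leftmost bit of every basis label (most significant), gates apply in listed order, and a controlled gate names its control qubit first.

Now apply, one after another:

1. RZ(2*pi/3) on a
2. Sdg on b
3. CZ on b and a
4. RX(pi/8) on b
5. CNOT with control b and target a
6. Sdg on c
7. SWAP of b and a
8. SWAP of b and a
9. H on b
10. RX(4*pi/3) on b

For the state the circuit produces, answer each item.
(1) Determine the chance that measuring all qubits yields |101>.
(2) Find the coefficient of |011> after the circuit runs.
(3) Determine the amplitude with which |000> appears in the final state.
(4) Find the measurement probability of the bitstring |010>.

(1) Outcome |101> occurs with probability 0. Key observation: gates 7-8 undo each other exactly, leaving only the rest of the circuit to track.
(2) |011> carries amplitude 0 in the final state.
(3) The final state's coefficient on |000> equals -sqrt(2)*cos(pi/16)/2.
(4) A full measurement returns |010> with probability cos(pi/16)**2/2.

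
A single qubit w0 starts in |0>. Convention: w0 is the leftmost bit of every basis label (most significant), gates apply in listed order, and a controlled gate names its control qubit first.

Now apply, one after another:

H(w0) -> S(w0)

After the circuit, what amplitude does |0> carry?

|0> carries amplitude sqrt(2)/2 in the final state.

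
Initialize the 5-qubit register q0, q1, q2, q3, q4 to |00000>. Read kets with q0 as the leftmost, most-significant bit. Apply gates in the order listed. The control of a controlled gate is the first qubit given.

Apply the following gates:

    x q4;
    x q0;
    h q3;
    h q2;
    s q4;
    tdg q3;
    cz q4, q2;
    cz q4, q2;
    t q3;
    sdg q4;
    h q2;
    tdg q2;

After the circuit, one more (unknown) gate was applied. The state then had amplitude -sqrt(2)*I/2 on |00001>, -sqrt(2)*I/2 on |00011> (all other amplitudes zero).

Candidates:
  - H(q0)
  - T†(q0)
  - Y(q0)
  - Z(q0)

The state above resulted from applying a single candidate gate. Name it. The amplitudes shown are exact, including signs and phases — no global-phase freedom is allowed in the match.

The applied gate was Y(q0). Key observation: steps 4-11 multiply out to the identity, so the circuit reduces to the remaining gates.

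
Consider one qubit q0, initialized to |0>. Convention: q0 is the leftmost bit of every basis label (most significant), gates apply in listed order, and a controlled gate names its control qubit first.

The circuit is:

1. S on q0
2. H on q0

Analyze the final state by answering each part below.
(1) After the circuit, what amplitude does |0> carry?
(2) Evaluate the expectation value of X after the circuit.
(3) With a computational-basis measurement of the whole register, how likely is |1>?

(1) The amplitude on |0> is sqrt(2)/2.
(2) The expectation value of X is 1.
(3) The probability of measuring |1> is 1/2.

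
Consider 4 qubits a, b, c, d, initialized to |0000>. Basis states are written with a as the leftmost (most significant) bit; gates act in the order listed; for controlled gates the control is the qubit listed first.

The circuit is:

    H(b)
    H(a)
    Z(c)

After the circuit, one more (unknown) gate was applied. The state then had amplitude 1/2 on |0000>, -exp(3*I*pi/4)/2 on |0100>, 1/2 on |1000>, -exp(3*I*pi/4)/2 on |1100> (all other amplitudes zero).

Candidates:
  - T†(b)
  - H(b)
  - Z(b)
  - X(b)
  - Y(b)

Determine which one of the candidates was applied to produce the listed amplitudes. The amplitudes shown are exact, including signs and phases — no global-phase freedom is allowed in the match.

It was T†(b) that produced the state shown.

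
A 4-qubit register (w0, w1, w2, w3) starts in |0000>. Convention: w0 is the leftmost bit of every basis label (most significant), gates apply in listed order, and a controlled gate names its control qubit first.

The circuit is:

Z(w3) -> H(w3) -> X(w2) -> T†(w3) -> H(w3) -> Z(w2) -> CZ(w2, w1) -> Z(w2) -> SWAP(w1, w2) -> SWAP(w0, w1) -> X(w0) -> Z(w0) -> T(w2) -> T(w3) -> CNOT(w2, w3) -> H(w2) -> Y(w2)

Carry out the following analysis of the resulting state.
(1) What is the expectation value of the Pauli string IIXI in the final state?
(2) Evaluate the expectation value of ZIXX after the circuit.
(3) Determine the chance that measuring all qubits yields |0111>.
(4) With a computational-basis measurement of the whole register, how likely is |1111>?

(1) The observable IIXI averages to -1.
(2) The observable ZIXX averages to 1/2.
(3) A full measurement returns |0111> with probability 0.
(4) A full measurement returns |1111> with probability 0.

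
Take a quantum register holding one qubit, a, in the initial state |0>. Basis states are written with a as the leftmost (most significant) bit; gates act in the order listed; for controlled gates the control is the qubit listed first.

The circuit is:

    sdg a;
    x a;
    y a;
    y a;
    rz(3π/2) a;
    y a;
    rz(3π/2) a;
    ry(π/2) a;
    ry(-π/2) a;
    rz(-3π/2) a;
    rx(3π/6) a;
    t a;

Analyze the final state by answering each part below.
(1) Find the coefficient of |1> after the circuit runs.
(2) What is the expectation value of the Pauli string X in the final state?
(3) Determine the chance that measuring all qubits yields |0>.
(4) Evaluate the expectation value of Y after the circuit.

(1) The amplitude on |1> is sqrt(2)/2. Key observation: the block from step 7 through step 10 cancels to the identity and can be dropped.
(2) The observable X averages to sqrt(2)/2.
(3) The probability of measuring |0> is 1/2.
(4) The observable Y averages to -sqrt(2)/2.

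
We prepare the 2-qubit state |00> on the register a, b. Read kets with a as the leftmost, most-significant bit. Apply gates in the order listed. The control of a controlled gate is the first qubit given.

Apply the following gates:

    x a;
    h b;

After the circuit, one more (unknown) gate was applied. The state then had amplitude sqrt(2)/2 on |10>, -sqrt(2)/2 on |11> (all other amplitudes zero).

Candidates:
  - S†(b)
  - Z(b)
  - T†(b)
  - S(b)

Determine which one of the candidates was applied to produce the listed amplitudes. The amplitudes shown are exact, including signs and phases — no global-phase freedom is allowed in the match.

It was Z(b) that produced the state shown.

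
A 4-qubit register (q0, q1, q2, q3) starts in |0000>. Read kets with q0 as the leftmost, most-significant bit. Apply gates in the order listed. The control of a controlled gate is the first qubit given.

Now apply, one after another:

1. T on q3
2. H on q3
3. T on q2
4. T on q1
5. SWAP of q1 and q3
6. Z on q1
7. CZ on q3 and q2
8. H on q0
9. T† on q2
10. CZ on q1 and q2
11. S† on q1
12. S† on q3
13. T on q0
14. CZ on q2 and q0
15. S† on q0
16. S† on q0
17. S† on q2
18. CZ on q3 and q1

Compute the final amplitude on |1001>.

|1001> carries amplitude 0 in the final state.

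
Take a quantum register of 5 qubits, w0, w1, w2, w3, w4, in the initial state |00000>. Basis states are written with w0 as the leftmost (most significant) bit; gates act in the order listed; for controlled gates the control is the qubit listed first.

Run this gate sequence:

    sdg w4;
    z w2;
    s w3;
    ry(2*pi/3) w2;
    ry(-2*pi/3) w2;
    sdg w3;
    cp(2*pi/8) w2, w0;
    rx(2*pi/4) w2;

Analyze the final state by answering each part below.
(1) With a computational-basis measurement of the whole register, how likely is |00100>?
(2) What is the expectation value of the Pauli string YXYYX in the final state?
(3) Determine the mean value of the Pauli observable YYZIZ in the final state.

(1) A full measurement returns |00100> with probability 1/2. Key observation: steps 3-6 multiply out to the identity, so the circuit reduces to the remaining gates.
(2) The observable YXYYX averages to 0.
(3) The expectation value of YYZIZ is 0.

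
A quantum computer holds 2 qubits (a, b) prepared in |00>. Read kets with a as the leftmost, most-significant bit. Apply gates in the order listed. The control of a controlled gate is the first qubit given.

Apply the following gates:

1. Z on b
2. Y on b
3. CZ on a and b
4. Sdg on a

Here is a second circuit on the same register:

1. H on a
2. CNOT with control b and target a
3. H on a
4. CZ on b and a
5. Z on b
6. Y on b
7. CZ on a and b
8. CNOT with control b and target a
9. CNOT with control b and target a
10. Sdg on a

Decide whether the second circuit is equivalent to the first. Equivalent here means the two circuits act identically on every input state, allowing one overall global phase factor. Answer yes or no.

Yes, they are equivalent — the unitaries differ by at most a global phase.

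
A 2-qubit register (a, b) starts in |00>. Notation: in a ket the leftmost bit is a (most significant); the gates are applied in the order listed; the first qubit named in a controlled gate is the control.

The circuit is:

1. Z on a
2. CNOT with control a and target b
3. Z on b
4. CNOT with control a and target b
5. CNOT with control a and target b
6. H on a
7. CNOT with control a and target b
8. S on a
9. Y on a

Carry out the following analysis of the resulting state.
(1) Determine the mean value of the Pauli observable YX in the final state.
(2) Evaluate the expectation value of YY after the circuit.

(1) In the final state, YX has expectation 1. Key observation: the block from step 4 through step 5 cancels to the identity and can be dropped.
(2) In the final state, YY has expectation 0.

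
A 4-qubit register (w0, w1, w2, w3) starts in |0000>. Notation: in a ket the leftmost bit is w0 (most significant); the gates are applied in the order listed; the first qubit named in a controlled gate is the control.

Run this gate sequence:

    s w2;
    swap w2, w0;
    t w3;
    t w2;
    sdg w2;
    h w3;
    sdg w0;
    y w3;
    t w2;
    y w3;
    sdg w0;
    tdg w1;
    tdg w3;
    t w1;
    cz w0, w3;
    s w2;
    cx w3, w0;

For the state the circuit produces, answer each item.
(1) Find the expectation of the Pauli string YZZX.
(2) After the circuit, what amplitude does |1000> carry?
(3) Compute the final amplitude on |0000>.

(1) The expectation value of YZZX is -sqrt(2)/2.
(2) The amplitude on |1000> is 0.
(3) The amplitude on |0000> is sqrt(2)/2.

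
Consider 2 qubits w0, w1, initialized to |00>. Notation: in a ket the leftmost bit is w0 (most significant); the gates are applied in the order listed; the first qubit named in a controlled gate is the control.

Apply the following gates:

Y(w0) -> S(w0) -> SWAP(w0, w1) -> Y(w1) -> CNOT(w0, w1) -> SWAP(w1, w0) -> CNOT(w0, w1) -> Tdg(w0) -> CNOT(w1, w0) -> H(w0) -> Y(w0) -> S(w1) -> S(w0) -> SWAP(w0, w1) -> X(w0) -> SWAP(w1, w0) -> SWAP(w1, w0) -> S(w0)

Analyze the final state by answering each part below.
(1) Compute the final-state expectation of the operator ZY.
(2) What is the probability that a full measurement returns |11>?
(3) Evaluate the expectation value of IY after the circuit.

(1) The expectation value of ZY is 1.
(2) Outcome |11> occurs with probability 1/2.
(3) The expectation value of IY is -1.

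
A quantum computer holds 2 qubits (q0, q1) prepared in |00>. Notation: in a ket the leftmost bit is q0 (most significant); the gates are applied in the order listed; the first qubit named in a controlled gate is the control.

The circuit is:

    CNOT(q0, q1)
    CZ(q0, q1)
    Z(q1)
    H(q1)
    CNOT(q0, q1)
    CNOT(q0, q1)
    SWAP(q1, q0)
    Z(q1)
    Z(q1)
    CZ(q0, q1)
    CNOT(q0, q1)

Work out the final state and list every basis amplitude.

The resulting statevector has amplitude sqrt(2)/2 on |00>, 0 on |01>, 0 on |10>, sqrt(2)/2 on |11>.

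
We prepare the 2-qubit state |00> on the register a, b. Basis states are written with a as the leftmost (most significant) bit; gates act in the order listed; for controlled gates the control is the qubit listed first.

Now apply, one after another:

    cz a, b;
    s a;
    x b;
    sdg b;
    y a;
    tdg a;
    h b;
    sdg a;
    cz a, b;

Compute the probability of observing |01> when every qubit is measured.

A full measurement returns |01> with probability 0.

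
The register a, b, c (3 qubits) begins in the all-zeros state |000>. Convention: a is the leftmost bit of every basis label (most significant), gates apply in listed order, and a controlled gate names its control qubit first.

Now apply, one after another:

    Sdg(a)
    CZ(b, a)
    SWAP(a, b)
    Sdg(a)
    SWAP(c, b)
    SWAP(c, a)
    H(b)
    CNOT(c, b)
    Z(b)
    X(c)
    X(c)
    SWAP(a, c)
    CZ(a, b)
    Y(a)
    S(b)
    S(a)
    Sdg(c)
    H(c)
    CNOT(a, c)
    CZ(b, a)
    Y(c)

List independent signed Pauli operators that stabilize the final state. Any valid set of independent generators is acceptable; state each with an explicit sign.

The final state is stabilized by the group generated by +IYI, -IIX, -ZII; other independent generating sets are equally valid.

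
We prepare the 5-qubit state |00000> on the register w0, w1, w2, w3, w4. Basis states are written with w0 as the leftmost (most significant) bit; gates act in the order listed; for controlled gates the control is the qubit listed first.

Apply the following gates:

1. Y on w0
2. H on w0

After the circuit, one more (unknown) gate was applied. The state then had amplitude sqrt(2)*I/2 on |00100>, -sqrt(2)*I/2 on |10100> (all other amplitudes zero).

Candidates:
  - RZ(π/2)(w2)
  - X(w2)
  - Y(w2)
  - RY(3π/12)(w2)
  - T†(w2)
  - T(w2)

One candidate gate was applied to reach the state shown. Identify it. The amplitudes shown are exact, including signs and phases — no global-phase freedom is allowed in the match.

The unique candidate consistent with the amplitudes is X(w2).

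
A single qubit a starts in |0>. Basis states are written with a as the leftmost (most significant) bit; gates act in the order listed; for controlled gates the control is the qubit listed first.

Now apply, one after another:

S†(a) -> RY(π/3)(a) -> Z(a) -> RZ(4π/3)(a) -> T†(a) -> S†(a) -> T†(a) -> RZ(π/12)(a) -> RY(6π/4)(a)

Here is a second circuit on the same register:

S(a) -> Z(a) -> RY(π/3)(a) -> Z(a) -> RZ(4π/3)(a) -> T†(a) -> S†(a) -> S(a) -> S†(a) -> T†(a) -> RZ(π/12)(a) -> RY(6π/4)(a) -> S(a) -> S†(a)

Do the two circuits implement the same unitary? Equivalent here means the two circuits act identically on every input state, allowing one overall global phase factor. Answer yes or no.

Yes, they are equivalent — the unitaries differ by at most a global phase.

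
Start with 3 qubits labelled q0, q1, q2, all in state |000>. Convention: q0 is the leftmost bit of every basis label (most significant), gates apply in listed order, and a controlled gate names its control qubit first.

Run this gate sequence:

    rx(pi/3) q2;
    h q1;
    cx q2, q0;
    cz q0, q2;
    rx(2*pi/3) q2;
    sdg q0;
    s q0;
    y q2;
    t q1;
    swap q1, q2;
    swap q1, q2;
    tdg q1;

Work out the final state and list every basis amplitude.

The resulting statevector has amplitude -3*sqrt(2)/8 on |000>, sqrt(6)*I/8 on |001>, -3*sqrt(2)/8 on |010>, sqrt(6)*I/8 on |011>, sqrt(2)/8 on |100>, sqrt(6)*I/8 on |101>, sqrt(2)/8 on |110>, sqrt(6)*I/8 on |111>. Key observation: steps 9-12 multiply out to the identity, so the circuit reduces to the remaining gates.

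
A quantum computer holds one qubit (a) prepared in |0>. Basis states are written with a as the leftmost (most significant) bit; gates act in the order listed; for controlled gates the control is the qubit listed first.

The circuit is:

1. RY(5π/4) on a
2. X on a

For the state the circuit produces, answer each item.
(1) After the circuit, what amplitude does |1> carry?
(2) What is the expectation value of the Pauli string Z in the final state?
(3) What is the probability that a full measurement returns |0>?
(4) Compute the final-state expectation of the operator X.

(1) The final state's coefficient on |1> equals -sqrt(2 - sqrt(2))/2.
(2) In the final state, Z has expectation sqrt(2)/2.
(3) A full measurement returns |0> with probability sqrt(2)/4 + 1/2.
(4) In the final state, X has expectation -sqrt(2)/2.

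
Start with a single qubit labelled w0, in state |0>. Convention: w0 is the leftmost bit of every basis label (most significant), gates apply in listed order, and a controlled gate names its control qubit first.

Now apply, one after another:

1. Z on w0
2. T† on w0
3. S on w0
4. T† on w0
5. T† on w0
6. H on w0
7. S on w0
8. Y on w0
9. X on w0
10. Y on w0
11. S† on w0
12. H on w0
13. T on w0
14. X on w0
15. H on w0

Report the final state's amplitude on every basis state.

After the circuit, the state carries amplitude -sqrt(2)*exp(3*I*pi/4)/2 on |0>, -sqrt(2)*exp(3*I*pi/4)/2 on |1>.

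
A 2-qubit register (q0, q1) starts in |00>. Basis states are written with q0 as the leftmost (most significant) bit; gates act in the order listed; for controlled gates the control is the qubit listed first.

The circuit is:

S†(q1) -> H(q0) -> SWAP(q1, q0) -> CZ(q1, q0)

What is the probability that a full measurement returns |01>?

The probability of measuring |01> is 1/2.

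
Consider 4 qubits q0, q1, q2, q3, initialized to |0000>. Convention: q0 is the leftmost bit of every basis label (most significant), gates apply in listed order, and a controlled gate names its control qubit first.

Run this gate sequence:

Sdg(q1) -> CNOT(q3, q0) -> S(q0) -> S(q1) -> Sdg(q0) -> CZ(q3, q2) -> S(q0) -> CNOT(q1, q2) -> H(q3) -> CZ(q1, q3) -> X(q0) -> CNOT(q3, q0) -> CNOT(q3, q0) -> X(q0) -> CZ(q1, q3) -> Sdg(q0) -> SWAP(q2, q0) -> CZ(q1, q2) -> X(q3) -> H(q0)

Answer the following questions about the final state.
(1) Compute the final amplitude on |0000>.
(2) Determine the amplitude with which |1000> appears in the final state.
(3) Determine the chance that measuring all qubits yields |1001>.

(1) The final state's coefficient on |0000> equals 1/2. Key observation: gates 10-15 undo each other exactly, leaving only the rest of the circuit to track.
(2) The final state's coefficient on |1000> equals 1/2.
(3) A full measurement returns |1001> with probability 1/4.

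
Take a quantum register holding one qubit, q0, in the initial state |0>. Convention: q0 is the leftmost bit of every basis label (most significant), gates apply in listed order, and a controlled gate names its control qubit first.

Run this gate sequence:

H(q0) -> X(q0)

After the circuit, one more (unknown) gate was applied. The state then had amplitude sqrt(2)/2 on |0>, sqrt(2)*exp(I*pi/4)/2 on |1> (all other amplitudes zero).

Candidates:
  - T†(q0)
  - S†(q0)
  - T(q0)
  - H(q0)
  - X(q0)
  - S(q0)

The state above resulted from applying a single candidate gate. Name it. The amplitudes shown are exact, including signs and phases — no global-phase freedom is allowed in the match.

The unique candidate consistent with the amplitudes is T(q0).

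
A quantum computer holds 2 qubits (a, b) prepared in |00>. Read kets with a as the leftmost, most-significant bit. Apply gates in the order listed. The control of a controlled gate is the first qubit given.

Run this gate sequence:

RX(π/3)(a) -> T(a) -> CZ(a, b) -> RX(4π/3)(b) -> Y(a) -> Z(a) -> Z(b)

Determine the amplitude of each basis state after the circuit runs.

The final amplitudes are exp(I*pi/4)/4 on |00>, -sqrt(3)*exp(3*I*pi/4)/4 on |01>, sqrt(3)*I/4 on |10>, 3/4 on |11>.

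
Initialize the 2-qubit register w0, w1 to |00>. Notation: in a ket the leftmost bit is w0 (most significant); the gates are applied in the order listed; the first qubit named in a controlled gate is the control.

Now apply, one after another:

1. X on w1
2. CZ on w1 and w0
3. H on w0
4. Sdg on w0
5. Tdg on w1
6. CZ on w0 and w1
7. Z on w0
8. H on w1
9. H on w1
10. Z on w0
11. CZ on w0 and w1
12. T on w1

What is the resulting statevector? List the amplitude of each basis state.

The resulting statevector has amplitude 0 on |00>, sqrt(2)/2 on |01>, 0 on |10>, -sqrt(2)*I/2 on |11>. Key observation: steps 5-12 multiply out to the identity, so the circuit reduces to the remaining gates.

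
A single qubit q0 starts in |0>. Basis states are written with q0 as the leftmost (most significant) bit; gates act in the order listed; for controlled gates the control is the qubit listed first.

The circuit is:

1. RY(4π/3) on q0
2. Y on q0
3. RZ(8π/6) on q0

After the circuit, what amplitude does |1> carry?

|1> carries amplitude exp(I*pi/6)/2 in the final state.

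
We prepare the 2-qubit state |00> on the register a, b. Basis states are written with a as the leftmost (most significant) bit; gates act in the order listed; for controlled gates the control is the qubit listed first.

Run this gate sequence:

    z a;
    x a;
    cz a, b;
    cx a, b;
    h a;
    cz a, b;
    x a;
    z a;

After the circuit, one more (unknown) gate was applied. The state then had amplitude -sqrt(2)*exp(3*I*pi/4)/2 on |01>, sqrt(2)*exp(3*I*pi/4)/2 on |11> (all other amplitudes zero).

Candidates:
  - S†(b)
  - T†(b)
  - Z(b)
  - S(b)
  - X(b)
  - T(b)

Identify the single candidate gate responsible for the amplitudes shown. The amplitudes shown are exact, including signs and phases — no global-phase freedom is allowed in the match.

The unique candidate consistent with the amplitudes is T†(b).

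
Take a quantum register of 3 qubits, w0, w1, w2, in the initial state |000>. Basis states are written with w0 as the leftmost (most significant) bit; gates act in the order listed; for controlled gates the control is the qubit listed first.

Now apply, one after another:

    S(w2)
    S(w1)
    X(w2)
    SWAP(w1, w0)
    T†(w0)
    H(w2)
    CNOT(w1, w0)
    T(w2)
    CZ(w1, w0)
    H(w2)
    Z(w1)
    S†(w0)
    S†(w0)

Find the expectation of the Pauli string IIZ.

The expectation value of IIZ is -sqrt(2)/2.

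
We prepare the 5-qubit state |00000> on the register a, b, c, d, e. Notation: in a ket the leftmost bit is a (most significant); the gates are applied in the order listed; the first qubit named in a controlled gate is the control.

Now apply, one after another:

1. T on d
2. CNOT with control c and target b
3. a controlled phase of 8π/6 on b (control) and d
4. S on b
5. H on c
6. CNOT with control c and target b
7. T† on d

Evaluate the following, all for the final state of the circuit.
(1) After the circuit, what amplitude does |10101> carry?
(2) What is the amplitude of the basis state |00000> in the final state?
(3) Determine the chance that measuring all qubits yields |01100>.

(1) The final state's coefficient on |10101> equals 0.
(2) The amplitude on |00000> is sqrt(2)/2.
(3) Outcome |01100> occurs with probability 1/2.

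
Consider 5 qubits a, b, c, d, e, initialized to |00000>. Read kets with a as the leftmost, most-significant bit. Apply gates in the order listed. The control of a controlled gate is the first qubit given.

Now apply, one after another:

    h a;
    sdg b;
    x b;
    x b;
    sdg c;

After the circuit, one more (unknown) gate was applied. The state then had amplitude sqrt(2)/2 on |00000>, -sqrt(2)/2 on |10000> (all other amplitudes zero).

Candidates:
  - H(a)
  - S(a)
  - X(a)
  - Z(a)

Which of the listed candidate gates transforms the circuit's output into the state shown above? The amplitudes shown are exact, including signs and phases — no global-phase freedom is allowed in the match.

The applied gate was Z(a). Key observation: steps 3-4 multiply out to the identity, so the circuit reduces to the remaining gates.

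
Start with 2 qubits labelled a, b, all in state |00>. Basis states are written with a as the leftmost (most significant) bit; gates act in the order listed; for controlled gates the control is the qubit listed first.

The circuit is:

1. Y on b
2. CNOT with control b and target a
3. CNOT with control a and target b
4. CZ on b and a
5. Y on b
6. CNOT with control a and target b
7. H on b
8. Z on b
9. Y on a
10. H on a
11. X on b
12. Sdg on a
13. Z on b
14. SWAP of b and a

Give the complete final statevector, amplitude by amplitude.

The final amplitudes are -I/2 on |00>, -1/2 on |01>, -I/2 on |10>, -1/2 on |11>.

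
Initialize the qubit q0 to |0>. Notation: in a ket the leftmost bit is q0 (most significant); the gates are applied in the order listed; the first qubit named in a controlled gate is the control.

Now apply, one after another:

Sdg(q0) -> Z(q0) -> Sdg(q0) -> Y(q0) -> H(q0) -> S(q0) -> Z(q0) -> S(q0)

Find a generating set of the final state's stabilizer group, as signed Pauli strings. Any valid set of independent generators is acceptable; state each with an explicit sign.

The final state is stabilized by the group generated by -X; other independent generating sets are equally valid.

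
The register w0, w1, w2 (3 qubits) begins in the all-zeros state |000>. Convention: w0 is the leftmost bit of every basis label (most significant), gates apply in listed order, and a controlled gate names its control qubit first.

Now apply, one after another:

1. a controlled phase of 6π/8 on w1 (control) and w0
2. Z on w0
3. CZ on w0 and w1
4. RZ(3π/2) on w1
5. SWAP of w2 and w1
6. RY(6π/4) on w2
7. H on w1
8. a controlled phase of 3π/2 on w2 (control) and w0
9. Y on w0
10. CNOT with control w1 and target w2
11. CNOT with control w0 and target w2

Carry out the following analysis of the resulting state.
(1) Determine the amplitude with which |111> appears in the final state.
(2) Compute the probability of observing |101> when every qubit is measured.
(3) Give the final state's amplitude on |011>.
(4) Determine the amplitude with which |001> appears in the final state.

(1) The final state's coefficient on |111> equals -exp(3*I*pi/4)/2.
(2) A full measurement returns |101> with probability 1/4.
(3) |011> carries amplitude 0 in the final state.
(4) |001> carries amplitude 0 in the final state.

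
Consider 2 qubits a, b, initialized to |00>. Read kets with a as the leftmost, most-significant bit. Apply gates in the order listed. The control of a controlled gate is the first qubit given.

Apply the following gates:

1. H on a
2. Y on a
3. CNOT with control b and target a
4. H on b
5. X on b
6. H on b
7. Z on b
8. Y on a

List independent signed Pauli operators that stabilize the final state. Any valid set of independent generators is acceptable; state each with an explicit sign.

One valid set of independent stabilizer generators is +XI, +IZ (any independent generating set of the same group is equally correct).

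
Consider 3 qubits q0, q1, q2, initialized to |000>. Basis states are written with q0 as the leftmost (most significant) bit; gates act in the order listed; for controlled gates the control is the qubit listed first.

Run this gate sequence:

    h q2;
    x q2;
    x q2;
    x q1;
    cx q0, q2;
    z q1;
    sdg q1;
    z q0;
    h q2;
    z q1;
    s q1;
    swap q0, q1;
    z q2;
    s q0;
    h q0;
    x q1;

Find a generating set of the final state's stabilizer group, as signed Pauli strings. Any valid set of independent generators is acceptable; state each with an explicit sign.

The stabilizer group can be generated by -XII, -IZI, +IIZ, among other valid generating sets.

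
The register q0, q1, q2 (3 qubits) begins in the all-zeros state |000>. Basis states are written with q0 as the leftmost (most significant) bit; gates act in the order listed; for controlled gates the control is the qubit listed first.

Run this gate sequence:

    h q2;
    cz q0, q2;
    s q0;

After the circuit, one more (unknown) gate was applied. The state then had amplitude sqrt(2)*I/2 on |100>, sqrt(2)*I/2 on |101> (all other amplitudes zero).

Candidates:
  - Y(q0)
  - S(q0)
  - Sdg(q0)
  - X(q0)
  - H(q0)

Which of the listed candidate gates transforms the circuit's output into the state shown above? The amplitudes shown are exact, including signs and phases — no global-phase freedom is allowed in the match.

The applied gate was Y(q0).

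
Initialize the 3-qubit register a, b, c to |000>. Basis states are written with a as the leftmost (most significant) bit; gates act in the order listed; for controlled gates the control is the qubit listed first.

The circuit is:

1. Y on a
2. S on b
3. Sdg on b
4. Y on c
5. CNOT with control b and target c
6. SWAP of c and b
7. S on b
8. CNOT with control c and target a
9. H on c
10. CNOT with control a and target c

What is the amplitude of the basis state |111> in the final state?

The final state's coefficient on |111> equals -sqrt(2)*I/2.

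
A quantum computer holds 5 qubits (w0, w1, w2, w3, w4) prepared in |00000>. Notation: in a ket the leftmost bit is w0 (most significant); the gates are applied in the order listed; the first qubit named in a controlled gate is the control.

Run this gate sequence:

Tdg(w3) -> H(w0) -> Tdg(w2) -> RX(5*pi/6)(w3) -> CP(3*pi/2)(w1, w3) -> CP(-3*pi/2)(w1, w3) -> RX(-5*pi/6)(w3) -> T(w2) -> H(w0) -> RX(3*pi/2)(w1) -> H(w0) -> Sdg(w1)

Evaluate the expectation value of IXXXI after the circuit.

In the final state, IXXXI has expectation 0. Key observation: gates 2-9 undo each other exactly, leaving only the rest of the circuit to track.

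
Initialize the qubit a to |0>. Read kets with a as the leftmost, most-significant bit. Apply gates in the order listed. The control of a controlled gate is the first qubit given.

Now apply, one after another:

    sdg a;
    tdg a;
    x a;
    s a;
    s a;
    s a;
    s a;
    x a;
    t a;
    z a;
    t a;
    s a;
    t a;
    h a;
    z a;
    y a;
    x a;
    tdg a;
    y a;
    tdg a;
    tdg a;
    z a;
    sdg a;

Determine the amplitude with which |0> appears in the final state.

The final state's coefficient on |0> equals -sqrt(2)*exp(3*I*pi/4)/2.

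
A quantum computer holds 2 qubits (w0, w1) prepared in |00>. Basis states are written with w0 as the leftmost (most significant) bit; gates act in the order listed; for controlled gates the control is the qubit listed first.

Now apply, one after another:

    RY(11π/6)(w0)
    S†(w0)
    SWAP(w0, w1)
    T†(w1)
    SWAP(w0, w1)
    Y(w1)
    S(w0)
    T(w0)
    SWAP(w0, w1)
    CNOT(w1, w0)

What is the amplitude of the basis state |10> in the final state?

The amplitude on |10> is I*(-sqrt(6) - sqrt(2))/4.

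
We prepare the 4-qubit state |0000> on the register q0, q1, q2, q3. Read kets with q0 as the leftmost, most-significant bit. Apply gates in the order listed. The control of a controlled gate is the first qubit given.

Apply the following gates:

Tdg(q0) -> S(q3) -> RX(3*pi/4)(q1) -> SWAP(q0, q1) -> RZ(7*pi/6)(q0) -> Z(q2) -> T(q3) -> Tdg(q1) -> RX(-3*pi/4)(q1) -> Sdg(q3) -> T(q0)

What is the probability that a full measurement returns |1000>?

Outcome |1000> occurs with probability 1/8.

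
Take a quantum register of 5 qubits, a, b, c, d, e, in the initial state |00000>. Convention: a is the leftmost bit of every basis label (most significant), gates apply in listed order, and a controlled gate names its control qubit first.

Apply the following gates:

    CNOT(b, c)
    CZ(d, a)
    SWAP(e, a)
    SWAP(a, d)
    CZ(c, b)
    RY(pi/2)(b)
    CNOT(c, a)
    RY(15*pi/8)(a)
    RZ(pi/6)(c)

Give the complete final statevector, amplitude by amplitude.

After the circuit, the state carries amplitude sqrt(2)*exp(11*I*pi/12)*cos(pi/16)/2 on |00000>, sqrt(2)*exp(11*I*pi/12)*cos(pi/16)/2 on |01000>, -sqrt(2)*exp(11*I*pi/12)*sin(pi/16)/2 on |10000>, -sqrt(2)*exp(11*I*pi/12)*sin(pi/16)/2 on |11000>, and 0 on every other basis state.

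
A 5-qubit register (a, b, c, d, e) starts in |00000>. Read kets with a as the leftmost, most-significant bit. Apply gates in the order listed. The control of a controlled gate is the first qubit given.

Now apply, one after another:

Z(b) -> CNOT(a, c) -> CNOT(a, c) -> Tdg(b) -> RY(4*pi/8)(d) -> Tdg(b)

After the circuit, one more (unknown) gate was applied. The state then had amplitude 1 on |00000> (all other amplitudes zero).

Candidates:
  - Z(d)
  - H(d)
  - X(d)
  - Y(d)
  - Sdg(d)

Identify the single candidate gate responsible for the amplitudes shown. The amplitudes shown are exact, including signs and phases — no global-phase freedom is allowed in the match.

It was H(d) that produced the state shown.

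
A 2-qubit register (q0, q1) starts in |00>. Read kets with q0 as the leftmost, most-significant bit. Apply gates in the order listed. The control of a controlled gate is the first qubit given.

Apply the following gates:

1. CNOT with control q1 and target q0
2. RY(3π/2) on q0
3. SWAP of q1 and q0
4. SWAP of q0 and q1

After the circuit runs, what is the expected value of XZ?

The observable XZ averages to -1.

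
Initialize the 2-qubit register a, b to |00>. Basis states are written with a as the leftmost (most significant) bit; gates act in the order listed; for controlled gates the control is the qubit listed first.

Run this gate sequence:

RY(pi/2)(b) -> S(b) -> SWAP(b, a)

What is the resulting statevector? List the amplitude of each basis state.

The resulting statevector has amplitude sqrt(2)/2 on |00>, 0 on |01>, sqrt(2)*I/2 on |10>, 0 on |11>.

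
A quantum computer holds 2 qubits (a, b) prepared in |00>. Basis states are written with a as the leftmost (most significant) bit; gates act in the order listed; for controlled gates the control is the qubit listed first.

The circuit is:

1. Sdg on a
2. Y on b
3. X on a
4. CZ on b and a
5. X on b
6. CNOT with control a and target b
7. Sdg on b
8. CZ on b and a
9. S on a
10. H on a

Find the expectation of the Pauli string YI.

The observable YI averages to 0.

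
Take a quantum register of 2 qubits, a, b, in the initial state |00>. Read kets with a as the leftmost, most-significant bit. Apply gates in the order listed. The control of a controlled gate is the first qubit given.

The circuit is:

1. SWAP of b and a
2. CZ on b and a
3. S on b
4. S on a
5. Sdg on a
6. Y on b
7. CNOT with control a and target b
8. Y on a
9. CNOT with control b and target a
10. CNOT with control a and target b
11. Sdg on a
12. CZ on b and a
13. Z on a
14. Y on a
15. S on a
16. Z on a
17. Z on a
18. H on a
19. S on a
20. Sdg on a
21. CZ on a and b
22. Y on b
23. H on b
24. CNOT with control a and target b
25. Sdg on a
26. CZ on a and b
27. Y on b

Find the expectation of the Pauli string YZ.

The observable YZ averages to 1. Key observation: steps 19-20 multiply out to the identity, so the circuit reduces to the remaining gates.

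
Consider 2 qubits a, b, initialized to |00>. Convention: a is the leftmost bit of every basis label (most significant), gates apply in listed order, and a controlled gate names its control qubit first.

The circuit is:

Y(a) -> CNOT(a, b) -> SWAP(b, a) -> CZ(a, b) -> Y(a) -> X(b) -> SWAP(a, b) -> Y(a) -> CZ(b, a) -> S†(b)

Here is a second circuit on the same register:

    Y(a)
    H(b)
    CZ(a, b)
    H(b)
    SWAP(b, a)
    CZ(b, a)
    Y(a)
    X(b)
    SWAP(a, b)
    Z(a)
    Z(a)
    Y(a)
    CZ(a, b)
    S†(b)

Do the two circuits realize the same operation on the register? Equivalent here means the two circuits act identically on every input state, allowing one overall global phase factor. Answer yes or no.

Yes, they are equivalent — the unitaries differ by at most a global phase.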